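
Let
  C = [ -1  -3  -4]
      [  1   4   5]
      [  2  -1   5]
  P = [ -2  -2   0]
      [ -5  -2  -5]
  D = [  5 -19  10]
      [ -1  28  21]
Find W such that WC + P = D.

W = [[0, -3, 5], [-4, 4, -2]]

WC = D − P = [[7, -17, 10], [4, 30, 26]].
Right-multiplying both sides by C⁻¹ gives W = (D − P)C⁻¹.
C has determinant -4; C⁻¹ = [[-25/4, -19/4, -1/4], [-5/4, -3/4, -1/4], [9/4, 7/4, 1/4]].
W = (D − P)C⁻¹ = [[0, -3, 5], [-4, 4, -2]].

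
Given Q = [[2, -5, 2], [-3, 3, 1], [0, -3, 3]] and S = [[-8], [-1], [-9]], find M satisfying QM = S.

M = [[2], [2], [-1]]

Q is on the left of M, so left-multiply by Q⁻¹: M = Q⁻¹S.
det Q = -3, so Q⁻¹ = [[-4, -3, 11/3], [-3, -2, 8/3], [-3, -2, 3]].
M = Q⁻¹S = [[-4, -3, 11/3], [-3, -2, 8/3], [-3, -2, 3]] · [[-8], [-1], [-9]] = [[2], [2], [-1]].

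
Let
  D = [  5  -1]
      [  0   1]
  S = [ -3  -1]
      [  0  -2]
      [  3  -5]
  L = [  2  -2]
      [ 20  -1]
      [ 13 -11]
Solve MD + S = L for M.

M = [[1, 0], [4, 5], [2, -4]]

MD = L − S = [[5, -1], [20, 1], [10, -6]].
Right-multiplying both sides by D⁻¹ gives M = (L − S)D⁻¹.
det D = 5; the adjugate gives D⁻¹ = [[1/5, 1/5], [0, 1]].
M = (L − S)D⁻¹ = [[1, 0], [4, 5], [2, -4]].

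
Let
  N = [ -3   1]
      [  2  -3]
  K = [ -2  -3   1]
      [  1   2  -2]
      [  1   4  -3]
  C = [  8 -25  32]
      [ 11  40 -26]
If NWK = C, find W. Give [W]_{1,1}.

5

Left-multiply by N⁻¹ and right-multiply by K⁻¹: W = N⁻¹CK⁻¹.
N has determinant 7; N⁻¹ = [[-3/7, -1/7], [-2/7, -3/7]].
K has determinant -5; K⁻¹ = [[-2/5, 1, -4/5], [-1/5, -1, 3/5], [-2/5, -1, 1/5]].
N⁻¹C = [[-5, 5, -10], [-7, -10, 2]].
W = (N⁻¹C)K⁻¹ = [[5, 0, 5], [4, 1, 0]].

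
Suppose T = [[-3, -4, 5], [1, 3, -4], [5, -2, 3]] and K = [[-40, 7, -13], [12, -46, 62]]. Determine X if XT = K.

Since T sits to the right of X, X = KT⁻¹.
T has determinant 4; T⁻¹ = [[1/4, 1/2, 1/4], [-23/4, -17/2, -7/4], [-17/4, -13/2, -5/4]].
X = KT⁻¹ = [[-40, 7, -13], [12, -46, 62]] · [[1/4, 1/2, 1/4], [-23/4, -17/2, -7/4], [-17/4, -13/2, -5/4]] = [[5, 5, -6], [4, -6, 6]].

X = [[5, 5, -6], [4, -6, 6]]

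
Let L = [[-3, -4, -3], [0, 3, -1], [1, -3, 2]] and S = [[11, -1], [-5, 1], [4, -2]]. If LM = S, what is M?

M = [[0, -3], [-2, 1], [-1, 2]]

Since L multiplies M on the left, M = L⁻¹S.
det L = 4; the adjugate gives L⁻¹ = [[3/4, 17/4, 13/4], [-1/4, -3/4, -3/4], [-3/4, -13/4, -9/4]].
M = L⁻¹S = [[3/4, 17/4, 13/4], [-1/4, -3/4, -3/4], [-3/4, -13/4, -9/4]] · [[11, -1], [-5, 1], [4, -2]] = [[0, -3], [-2, 1], [-1, 2]].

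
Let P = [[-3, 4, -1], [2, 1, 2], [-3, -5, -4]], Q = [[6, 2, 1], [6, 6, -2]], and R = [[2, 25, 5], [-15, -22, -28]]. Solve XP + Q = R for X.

XP = R − Q = [[-4, 23, 4], [-21, -28, -26]].
P is on the right of X, so right-multiply by P⁻¹: X = (R − Q)P⁻¹.
P has determinant -3; P⁻¹ = [[-2, -7, -3], [-2/3, -3, -4/3], [7/3, 9, 11/3]].
X = (R − Q)P⁻¹ = [[2, -5, -4], [0, -3, 5]].

X = [[2, -5, -4], [0, -3, 5]]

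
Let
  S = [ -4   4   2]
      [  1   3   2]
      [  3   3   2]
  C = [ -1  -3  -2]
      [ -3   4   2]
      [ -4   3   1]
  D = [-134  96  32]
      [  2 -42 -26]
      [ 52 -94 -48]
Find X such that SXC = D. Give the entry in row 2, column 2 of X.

Isolating X: multiply by S⁻¹ from the left and C⁻¹ from the right, so X = S⁻¹DC⁻¹.
det S = 4, so S⁻¹ = [[0, -1/2, 1/2], [1, -7/2, 5/2], [-3/2, 6, -4]].
C has determinant 3; C⁻¹ = [[-2/3, -1, 2/3], [-5/3, -3, 8/3], [7/3, 5, -13/3]].
S⁻¹D = [[25, -26, -11], [-11, 8, 3], [5, -20, -12]].
X = (S⁻¹D)C⁻¹ = [[1, -2, -5], [1, 2, 1], [2, -5, 2]].

2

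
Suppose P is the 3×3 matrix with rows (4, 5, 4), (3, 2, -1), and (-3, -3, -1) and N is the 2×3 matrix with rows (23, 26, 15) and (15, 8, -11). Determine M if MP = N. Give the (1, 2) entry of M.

-1

Right-multiplying both sides by P⁻¹ gives M = NP⁻¹.
det P = -2; the adjugate gives P⁻¹ = [[5/2, 7/2, 13/2], [-3, -4, -8], [3/2, 3/2, 7/2]].
M = NP⁻¹ = [[23, 26, 15], [15, 8, -11]] · [[5/2, 7/2, 13/2], [-3, -4, -8], [3/2, 3/2, 7/2]] = [[2, -1, -6], [-3, 4, -5]].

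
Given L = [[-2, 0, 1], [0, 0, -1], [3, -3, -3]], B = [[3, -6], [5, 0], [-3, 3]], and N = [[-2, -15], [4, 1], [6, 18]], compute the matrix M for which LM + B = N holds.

M = [[3, 4], [-1, 0], [1, -1]]

LM = N − B = [[-5, -9], [-1, 1], [9, 15]].
Since L multiplies M on the left, M = L⁻¹(N − B).
det L = 6; the adjugate gives L⁻¹ = [[-1/2, -1/2, 0], [-1/2, 1/2, -1/3], [0, -1, 0]].
M = L⁻¹(N − B) = [[3, 4], [-1, 0], [1, -1]].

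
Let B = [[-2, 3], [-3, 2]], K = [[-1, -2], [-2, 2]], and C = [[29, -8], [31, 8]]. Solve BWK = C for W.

W = B⁻¹CK⁻¹ (apply B⁻¹ on the left and K⁻¹ on the right).
det B = 5, so B⁻¹ = [[2/5, -3/5], [3/5, -2/5]].
det K = -6; the adjugate gives K⁻¹ = [[-1/3, -1/3], [-1/3, 1/6]].
B⁻¹C = [[-7, -8], [5, -8]].
W = (B⁻¹C)K⁻¹ = [[5, 1], [1, -3]].

W = [[5, 1], [1, -3]]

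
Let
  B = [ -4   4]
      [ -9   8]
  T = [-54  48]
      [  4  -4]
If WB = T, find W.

B is on the right of W, so right-multiply by B⁻¹: W = TB⁻¹.
B has determinant 4; B⁻¹ = [[2, -1], [9/4, -1]].
W = TB⁻¹ = [[-54, 48], [4, -4]] · [[2, -1], [9/4, -1]] = [[0, 6], [-1, 0]].

W = [[0, 6], [-1, 0]]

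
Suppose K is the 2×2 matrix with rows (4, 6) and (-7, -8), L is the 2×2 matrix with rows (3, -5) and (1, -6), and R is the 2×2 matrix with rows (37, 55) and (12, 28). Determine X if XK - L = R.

XK = R + L = [[40, 50], [13, 22]].
K is on the right of X, so right-multiply by K⁻¹: X = (R + L)K⁻¹.
K has determinant 10; K⁻¹ = [[-4/5, -3/5], [7/10, 2/5]].
X = (R + L)K⁻¹ = [[3, -4], [5, 1]].

X = [[3, -4], [5, 1]]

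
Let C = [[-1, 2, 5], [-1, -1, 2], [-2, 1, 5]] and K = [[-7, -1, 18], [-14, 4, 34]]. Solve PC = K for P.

P = [[1, 4, 1], [0, 2, 6]]

Right-multiplying both sides by C⁻¹ gives P = KC⁻¹.
det C = -6, so C⁻¹ = [[7/6, 5/6, -3/2], [-1/6, -5/6, 1/2], [1/2, 1/2, -1/2]].
P = KC⁻¹ = [[-7, -1, 18], [-14, 4, 34]] · [[7/6, 5/6, -3/2], [-1/6, -5/6, 1/2], [1/2, 1/2, -1/2]] = [[1, 4, 1], [0, 2, 6]].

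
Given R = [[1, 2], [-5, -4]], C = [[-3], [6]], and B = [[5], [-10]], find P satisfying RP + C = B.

P = [[0], [4]]

RP = B − C = [[8], [-16]].
Since R multiplies P on the left, P = R⁻¹(B − C).
det R = 6, so R⁻¹ = [[-2/3, -1/3], [5/6, 1/6]].
P = R⁻¹(B − C) = [[0], [4]].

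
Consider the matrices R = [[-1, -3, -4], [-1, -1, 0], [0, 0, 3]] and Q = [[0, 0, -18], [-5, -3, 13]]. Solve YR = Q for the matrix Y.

Right-multiplying both sides by R⁻¹ gives Y = QR⁻¹.
det R = -6, so R⁻¹ = [[1/2, -3/2, 2/3], [-1/2, 1/2, -2/3], [0, 0, 1/3]].
Y = QR⁻¹ = [[0, 0, -18], [-5, -3, 13]] · [[1/2, -3/2, 2/3], [-1/2, 1/2, -2/3], [0, 0, 1/3]] = [[0, 0, -6], [-1, 6, 3]].

Y = [[0, 0, -6], [-1, 6, 3]]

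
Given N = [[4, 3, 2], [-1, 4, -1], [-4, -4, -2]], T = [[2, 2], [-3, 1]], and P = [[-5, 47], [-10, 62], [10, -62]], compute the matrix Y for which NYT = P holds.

Isolating Y: multiply by N⁻¹ from the left and T⁻¹ from the right, so Y = N⁻¹PT⁻¹.
det N = -2; the adjugate gives N⁻¹ = [[6, 1, 11/2], [-1, 0, -1], [-10, -2, -19/2]].
T has determinant 8; T⁻¹ = [[1/8, -1/4], [3/8, 1/4]].
N⁻¹P = [[15, 3], [-5, 15], [-25, -5]].
Y = (N⁻¹P)T⁻¹ = [[3, -3], [5, 5], [-5, 5]].

Y = [[3, -3], [5, 5], [-5, 5]]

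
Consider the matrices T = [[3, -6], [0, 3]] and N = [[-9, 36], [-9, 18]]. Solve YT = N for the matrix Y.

Y = [[-3, 6], [-3, 0]]

Since T sits to the right of Y, Y = NT⁻¹.
det T = 9; the adjugate gives T⁻¹ = [[1/3, 2/3], [0, 1/3]].
Y = NT⁻¹ = [[-9, 36], [-9, 18]] · [[1/3, 2/3], [0, 1/3]] = [[-3, 6], [-3, 0]].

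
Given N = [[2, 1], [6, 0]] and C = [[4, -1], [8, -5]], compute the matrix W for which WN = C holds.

W = [[-1, 1], [-5, 3]]

N is on the right of W, so right-multiply by N⁻¹: W = CN⁻¹.
N has determinant -6; N⁻¹ = [[0, 1/6], [1, -1/3]].
W = CN⁻¹ = [[4, -1], [8, -5]] · [[0, 1/6], [1, -1/3]] = [[-1, 1], [-5, 3]].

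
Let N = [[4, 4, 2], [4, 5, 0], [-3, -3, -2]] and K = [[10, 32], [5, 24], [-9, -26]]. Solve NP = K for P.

P = [[0, 6], [1, 0], [3, 4]]

Left-multiplying both sides by N⁻¹ gives P = N⁻¹K.
N has determinant -2; N⁻¹ = [[5, -1, 5], [-4, 1, -4], [-3/2, 0, -2]].
P = N⁻¹K = [[5, -1, 5], [-4, 1, -4], [-3/2, 0, -2]] · [[10, 32], [5, 24], [-9, -26]] = [[0, 6], [1, 0], [3, 4]].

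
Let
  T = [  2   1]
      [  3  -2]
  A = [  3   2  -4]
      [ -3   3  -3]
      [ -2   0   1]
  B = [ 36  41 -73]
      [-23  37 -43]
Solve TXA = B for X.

X = [[4, 3, -2], [5, -1, -2]]

Left-multiply by T⁻¹ and right-multiply by A⁻¹: X = T⁻¹BA⁻¹.
det T = -7; the adjugate gives T⁻¹ = [[2/7, 1/7], [3/7, -2/7]].
A has determinant 3; A⁻¹ = [[1, -2/3, 2], [3, -5/3, 7], [2, -4/3, 5]].
T⁻¹B = [[7, 17, -27], [22, 7, -19]].
X = (T⁻¹B)A⁻¹ = [[4, 3, -2], [5, -1, -2]].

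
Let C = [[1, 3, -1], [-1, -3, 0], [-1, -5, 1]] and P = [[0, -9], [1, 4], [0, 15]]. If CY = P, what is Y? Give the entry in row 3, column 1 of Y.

-1

Left-multiplying both sides by C⁻¹ gives Y = C⁻¹P.
C has determinant -2; C⁻¹ = [[3/2, -1, 3/2], [-1/2, 0, -1/2], [-1, -1, 0]].
Y = C⁻¹P = [[3/2, -1, 3/2], [-1/2, 0, -1/2], [-1, -1, 0]] · [[0, -9], [1, 4], [0, 15]] = [[-1, 5], [0, -3], [-1, 5]].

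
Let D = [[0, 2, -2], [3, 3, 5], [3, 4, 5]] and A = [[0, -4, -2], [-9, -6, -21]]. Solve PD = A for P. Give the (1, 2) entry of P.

Since D sits to the right of P, P = AD⁻¹.
det D = -6; the adjugate gives D⁻¹ = [[5/6, 3, -8/3], [0, -1, 1], [-1/2, -1, 1]].
P = AD⁻¹ = [[0, -4, -2], [-9, -6, -21]] · [[5/6, 3, -8/3], [0, -1, 1], [-1/2, -1, 1]] = [[1, 6, -6], [3, 0, -3]].

6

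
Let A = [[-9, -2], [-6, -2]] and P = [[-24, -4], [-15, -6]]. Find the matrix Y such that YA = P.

Right-multiplying both sides by A⁻¹ gives Y = PA⁻¹.
det A = 6, so A⁻¹ = [[-1/3, 1/3], [1, -3/2]].
Y = PA⁻¹ = [[-24, -4], [-15, -6]] · [[-1/3, 1/3], [1, -3/2]] = [[4, -2], [-1, 4]].

Y = [[4, -2], [-1, 4]]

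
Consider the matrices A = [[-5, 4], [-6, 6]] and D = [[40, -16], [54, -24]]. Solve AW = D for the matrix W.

W = [[-4, 0], [5, -4]]

Since A multiplies W on the left, W = A⁻¹D.
A has determinant -6; A⁻¹ = [[-1, 2/3], [-1, 5/6]].
W = A⁻¹D = [[-1, 2/3], [-1, 5/6]] · [[40, -16], [54, -24]] = [[-4, 0], [5, -4]].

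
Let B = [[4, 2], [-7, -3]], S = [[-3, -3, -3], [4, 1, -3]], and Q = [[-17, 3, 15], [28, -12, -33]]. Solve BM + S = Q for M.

BM = Q − S = [[-14, 6, 18], [24, -13, -30]].
Left-multiplying both sides by B⁻¹ gives M = B⁻¹(Q − S).
B has determinant 2; B⁻¹ = [[-3/2, -1], [7/2, 2]].
M = B⁻¹(Q − S) = [[-3, 4, 3], [-1, -5, 3]].

M = [[-3, 4, 3], [-1, -5, 3]]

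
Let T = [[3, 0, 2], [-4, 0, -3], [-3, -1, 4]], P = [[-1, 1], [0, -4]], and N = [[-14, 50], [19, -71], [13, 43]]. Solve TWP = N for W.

W = [[4, -1], [5, 5], [1, -3]]

W = T⁻¹NP⁻¹ (apply T⁻¹ on the left and P⁻¹ on the right).
det T = -1, so T⁻¹ = [[3, 2, 0], [-25, -18, -1], [-4, -3, 0]].
P has determinant 4; P⁻¹ = [[-1, -1/4], [0, -1/4]].
T⁻¹N = [[-4, 8], [-5, -15], [-1, 13]].
W = (T⁻¹N)P⁻¹ = [[4, -1], [5, 5], [1, -3]].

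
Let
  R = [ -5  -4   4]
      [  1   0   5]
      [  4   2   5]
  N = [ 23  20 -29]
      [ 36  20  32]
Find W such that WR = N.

Since R sits to the right of W, W = NR⁻¹.
det R = -2; the adjugate gives R⁻¹ = [[5, -14, 10], [-15/2, 41/2, -29/2], [-1, 3, -2]].
W = NR⁻¹ = [[23, 20, -29], [36, 20, 32]] · [[5, -14, 10], [-15/2, 41/2, -29/2], [-1, 3, -2]] = [[-6, 1, -2], [-2, 2, 6]].

W = [[-6, 1, -2], [-2, 2, 6]]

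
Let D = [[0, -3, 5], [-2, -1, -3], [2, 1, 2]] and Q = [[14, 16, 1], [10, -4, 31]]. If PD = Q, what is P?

Since D sits to the right of P, P = QD⁻¹.
D has determinant 6; D⁻¹ = [[1/6, 11/6, 7/3], [-1/3, -5/3, -5/3], [0, -1, -1]].
P = QD⁻¹ = [[14, 16, 1], [10, -4, 31]] · [[1/6, 11/6, 7/3], [-1/3, -5/3, -5/3], [0, -1, -1]] = [[-3, -2, 5], [3, -6, -1]].

P = [[-3, -2, 5], [3, -6, -1]]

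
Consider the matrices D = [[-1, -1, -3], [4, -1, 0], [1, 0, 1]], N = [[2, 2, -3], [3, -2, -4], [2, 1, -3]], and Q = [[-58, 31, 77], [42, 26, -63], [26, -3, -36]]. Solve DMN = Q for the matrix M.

M = D⁻¹QN⁻¹ (apply D⁻¹ on the left and N⁻¹ on the right).
D has determinant 2; D⁻¹ = [[-1/2, 1/2, -3/2], [-2, 1, -6], [1/2, -1/2, 5/2]].
det N = 1, so N⁻¹ = [[10, 3, -14], [1, 0, -1], [7, 2, -10]].
D⁻¹Q = [[11, 2, -16], [2, -18, -1], [15, -5, -20]].
M = (D⁻¹Q)N⁻¹ = [[0, 1, 4], [-5, 4, 0], [5, 5, -5]].

M = [[0, 1, 4], [-5, 4, 0], [5, 5, -5]]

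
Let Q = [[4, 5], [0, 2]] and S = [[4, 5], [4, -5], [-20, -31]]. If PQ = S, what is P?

Q is on the right of P, so right-multiply by Q⁻¹: P = SQ⁻¹.
det Q = 8; the adjugate gives Q⁻¹ = [[1/4, -5/8], [0, 1/2]].
P = SQ⁻¹ = [[4, 5], [4, -5], [-20, -31]] · [[1/4, -5/8], [0, 1/2]] = [[1, 0], [1, -5], [-5, -3]].

P = [[1, 0], [1, -5], [-5, -3]]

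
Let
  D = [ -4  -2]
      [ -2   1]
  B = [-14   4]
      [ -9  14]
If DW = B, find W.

W = [[4, -4], [-1, 6]]

Since D multiplies W on the left, W = D⁻¹B.
D has determinant -8; D⁻¹ = [[-1/8, -1/4], [-1/4, 1/2]].
W = D⁻¹B = [[-1/8, -1/4], [-1/4, 1/2]] · [[-14, 4], [-9, 14]] = [[4, -4], [-1, 6]].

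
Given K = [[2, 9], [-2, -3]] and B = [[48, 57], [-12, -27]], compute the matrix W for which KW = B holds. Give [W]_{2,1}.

6

K is on the left of W, so left-multiply by K⁻¹: W = K⁻¹B.
det K = 12; the adjugate gives K⁻¹ = [[-1/4, -3/4], [1/6, 1/6]].
W = K⁻¹B = [[-1/4, -3/4], [1/6, 1/6]] · [[48, 57], [-12, -27]] = [[-3, 6], [6, 5]].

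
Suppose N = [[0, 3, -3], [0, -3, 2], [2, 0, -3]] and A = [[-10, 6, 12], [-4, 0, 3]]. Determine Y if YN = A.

Since N sits to the right of Y, Y = AN⁻¹.
N has determinant -6; N⁻¹ = [[-3/2, -3/2, 1/2], [-2/3, -1, 0], [-1, -1, 0]].
Y = AN⁻¹ = [[-10, 6, 12], [-4, 0, 3]] · [[-3/2, -3/2, 1/2], [-2/3, -1, 0], [-1, -1, 0]] = [[-1, -3, -5], [3, 3, -2]].

Y = [[-1, -3, -5], [3, 3, -2]]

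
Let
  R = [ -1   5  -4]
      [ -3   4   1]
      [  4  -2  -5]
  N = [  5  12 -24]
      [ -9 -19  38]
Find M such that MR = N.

Right-multiplying both sides by R⁻¹ gives M = NR⁻¹.
det R = 3, so R⁻¹ = [[-6, 11, 7], [-11/3, 7, 13/3], [-10/3, 6, 11/3]].
M = NR⁻¹ = [[5, 12, -24], [-9, -19, 38]] · [[-6, 11, 7], [-11/3, 7, 13/3], [-10/3, 6, 11/3]] = [[6, -5, -1], [-3, -4, -6]].

M = [[6, -5, -1], [-3, -4, -6]]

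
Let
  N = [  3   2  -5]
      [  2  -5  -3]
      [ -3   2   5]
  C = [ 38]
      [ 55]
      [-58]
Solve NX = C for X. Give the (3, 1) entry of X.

N is on the left of X, so left-multiply by N⁻¹: X = N⁻¹C.
N has determinant -4; N⁻¹ = [[19/4, 5, 31/4], [1/4, 0, 1/4], [11/4, 3, 19/4]].
X = N⁻¹C = [[19/4, 5, 31/4], [1/4, 0, 1/4], [11/4, 3, 19/4]] · [[38], [55], [-58]] = [[6], [-5], [-6]].

-6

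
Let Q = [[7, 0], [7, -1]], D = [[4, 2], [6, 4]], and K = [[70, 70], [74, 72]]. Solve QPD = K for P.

Isolating P: multiply by Q⁻¹ from the left and D⁻¹ from the right, so P = Q⁻¹KD⁻¹.
Q has determinant -7; Q⁻¹ = [[1/7, 0], [1, -1]].
D has determinant 4; D⁻¹ = [[1, -1/2], [-3/2, 1]].
Q⁻¹K = [[10, 10], [-4, -2]].
P = (Q⁻¹K)D⁻¹ = [[-5, 5], [-1, 0]].

P = [[-5, 5], [-1, 0]]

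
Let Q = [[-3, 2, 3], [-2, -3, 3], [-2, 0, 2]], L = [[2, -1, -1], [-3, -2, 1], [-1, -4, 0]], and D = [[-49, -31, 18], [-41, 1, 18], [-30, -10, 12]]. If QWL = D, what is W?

W = Q⁻¹DL⁻¹ (apply Q⁻¹ on the left and L⁻¹ on the right).
det Q = -4, so Q⁻¹ = [[3/2, 1, -15/4], [1/2, 0, -3/4], [3/2, 1, -13/4]].
det L = -1; the adjugate gives L⁻¹ = [[-4, -4, 3], [1, 1, -1], [-10, -9, 7]].
Q⁻¹D = [[-2, -8, 0], [-2, -8, 0], [-17, -13, 6]].
W = (Q⁻¹D)L⁻¹ = [[0, 0, 2], [0, 0, 2], [-5, 1, 4]].

W = [[0, 0, 2], [0, 0, 2], [-5, 1, 4]]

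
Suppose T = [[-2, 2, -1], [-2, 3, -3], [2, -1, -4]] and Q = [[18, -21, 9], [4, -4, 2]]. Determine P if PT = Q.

Right-multiplying both sides by T⁻¹ gives P = QT⁻¹.
T has determinant 6; T⁻¹ = [[-5/2, 3/2, -1/2], [-7/3, 5/3, -2/3], [-2/3, 1/3, -1/3]].
P = QT⁻¹ = [[18, -21, 9], [4, -4, 2]] · [[-5/2, 3/2, -1/2], [-7/3, 5/3, -2/3], [-2/3, 1/3, -1/3]] = [[-2, -5, 2], [-2, 0, 0]].

P = [[-2, -5, 2], [-2, 0, 0]]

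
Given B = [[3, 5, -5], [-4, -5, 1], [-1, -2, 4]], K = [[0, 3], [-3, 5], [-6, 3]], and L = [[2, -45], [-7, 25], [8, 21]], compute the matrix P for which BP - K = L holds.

BP = L + K = [[2, -42], [-10, 30], [2, 24]].
Since B multiplies P on the left, P = B⁻¹(L + K).
B has determinant 6; B⁻¹ = [[-3, -5/3, -10/3], [5/2, 7/6, 17/6], [1/2, 1/6, 5/6]].
P = B⁻¹(L + K) = [[4, -4], [-1, -2], [1, 4]].

P = [[4, -4], [-1, -2], [1, 4]]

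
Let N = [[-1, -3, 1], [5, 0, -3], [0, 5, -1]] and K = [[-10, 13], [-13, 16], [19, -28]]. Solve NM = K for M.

Left-multiplying both sides by N⁻¹ gives M = N⁻¹K.
N has determinant -5; N⁻¹ = [[-3, -2/5, -9/5], [-1, -1/5, -2/5], [-5, -1, -3]].
M = N⁻¹K = [[-3, -2/5, -9/5], [-1, -1/5, -2/5], [-5, -1, -3]] · [[-10, 13], [-13, 16], [19, -28]] = [[1, 5], [5, -5], [6, 3]].

M = [[1, 5], [5, -5], [6, 3]]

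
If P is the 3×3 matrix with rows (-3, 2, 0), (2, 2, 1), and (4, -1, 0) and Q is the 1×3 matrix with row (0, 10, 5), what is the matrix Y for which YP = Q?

P is on the right of Y, so right-multiply by P⁻¹: Y = QP⁻¹.
P has determinant 5; P⁻¹ = [[1/5, 0, 2/5], [4/5, 0, 3/5], [-2, 1, -2]].
Y = QP⁻¹ = [[0, 10, 5]] · [[1/5, 0, 2/5], [4/5, 0, 3/5], [-2, 1, -2]] = [[-2, 5, -4]].

Y = [[-2, 5, -4]]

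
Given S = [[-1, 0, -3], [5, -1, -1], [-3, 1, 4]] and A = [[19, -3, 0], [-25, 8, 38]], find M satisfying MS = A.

M = [[2, 6, 3], [-5, -3, 5]]

S is on the right of M, so right-multiply by S⁻¹: M = AS⁻¹.
det S = -3; the adjugate gives S⁻¹ = [[1, 1, 1], [17/3, 13/3, 16/3], [-2/3, -1/3, -1/3]].
M = AS⁻¹ = [[19, -3, 0], [-25, 8, 38]] · [[1, 1, 1], [17/3, 13/3, 16/3], [-2/3, -1/3, -1/3]] = [[2, 6, 3], [-5, -3, 5]].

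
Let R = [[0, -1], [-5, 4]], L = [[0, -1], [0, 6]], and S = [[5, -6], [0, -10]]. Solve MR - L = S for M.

MR = S + L = [[5, -7], [0, -4]].
R is on the right of M, so right-multiply by R⁻¹: M = (S + L)R⁻¹.
R has determinant -5; R⁻¹ = [[-4/5, -1/5], [-1, 0]].
M = (S + L)R⁻¹ = [[3, -1], [4, 0]].

M = [[3, -1], [4, 0]]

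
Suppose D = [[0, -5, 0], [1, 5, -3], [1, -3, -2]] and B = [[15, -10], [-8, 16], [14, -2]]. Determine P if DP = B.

Left-multiplying both sides by D⁻¹ gives P = D⁻¹B.
D has determinant 5; D⁻¹ = [[-19/5, -2, 3], [-1/5, 0, 0], [-8/5, -1, 1]].
P = D⁻¹B = [[-19/5, -2, 3], [-1/5, 0, 0], [-8/5, -1, 1]] · [[15, -10], [-8, 16], [14, -2]] = [[1, 0], [-3, 2], [-2, -2]].

P = [[1, 0], [-3, 2], [-2, -2]]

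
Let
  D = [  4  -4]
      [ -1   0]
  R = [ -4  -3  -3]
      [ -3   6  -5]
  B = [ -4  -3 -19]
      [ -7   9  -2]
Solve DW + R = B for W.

W = [[4, -3, -3], [4, -3, 1]]

DW = B − R = [[0, 0, -16], [-4, 3, 3]].
D is on the left of W, so left-multiply by D⁻¹: W = D⁻¹(B − R).
det D = -4; the adjugate gives D⁻¹ = [[0, -1], [-1/4, -1]].
W = D⁻¹(B − R) = [[4, -3, -3], [4, -3, 1]].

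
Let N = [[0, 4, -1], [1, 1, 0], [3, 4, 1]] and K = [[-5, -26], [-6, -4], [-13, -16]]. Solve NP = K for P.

Left-multiplying both sides by N⁻¹ gives P = N⁻¹K.
N has determinant -5; N⁻¹ = [[-1/5, 8/5, -1/5], [1/5, -3/5, 1/5], [-1/5, -12/5, 4/5]].
P = N⁻¹K = [[-1/5, 8/5, -1/5], [1/5, -3/5, 1/5], [-1/5, -12/5, 4/5]] · [[-5, -26], [-6, -4], [-13, -16]] = [[-6, 2], [0, -6], [5, 2]].

P = [[-6, 2], [0, -6], [5, 2]]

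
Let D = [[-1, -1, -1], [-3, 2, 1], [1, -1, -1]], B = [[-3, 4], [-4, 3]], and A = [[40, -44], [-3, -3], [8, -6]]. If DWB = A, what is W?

Isolating W: multiply by D⁻¹ from the left and B⁻¹ from the right, so W = D⁻¹AB⁻¹.
det D = 2, so D⁻¹ = [[-1/2, 0, 1/2], [-1, 1, 2], [1/2, -1, -5/2]].
det B = 7; the adjugate gives B⁻¹ = [[3/7, -4/7], [4/7, -3/7]].
D⁻¹A = [[-16, 19], [-27, 29], [3, -4]].
W = (D⁻¹A)B⁻¹ = [[4, 1], [5, 3], [-1, 0]].

W = [[4, 1], [5, 3], [-1, 0]]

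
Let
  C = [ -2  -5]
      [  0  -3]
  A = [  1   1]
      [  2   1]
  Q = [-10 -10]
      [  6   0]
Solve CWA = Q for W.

W = [[0, 5], [2, -2]]

Isolating W: multiply by C⁻¹ from the left and A⁻¹ from the right, so W = C⁻¹QA⁻¹.
det C = 6, so C⁻¹ = [[-1/2, 5/6], [0, -1/3]].
det A = -1; the adjugate gives A⁻¹ = [[-1, 1], [2, -1]].
C⁻¹Q = [[10, 5], [-2, 0]].
W = (C⁻¹Q)A⁻¹ = [[0, 5], [2, -2]].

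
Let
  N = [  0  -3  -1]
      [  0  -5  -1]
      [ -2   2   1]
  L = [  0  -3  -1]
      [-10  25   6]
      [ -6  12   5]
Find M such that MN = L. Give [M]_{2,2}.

-6

Right-multiplying both sides by N⁻¹ gives M = LN⁻¹.
N has determinant 4; N⁻¹ = [[-3/4, 1/4, -1/2], [1/2, -1/2, 0], [-5/2, 3/2, 0]].
M = LN⁻¹ = [[0, -3, -1], [-10, 25, 6], [-6, 12, 5]] · [[-3/4, 1/4, -1/2], [1/2, -1/2, 0], [-5/2, 3/2, 0]] = [[1, 0, 0], [5, -6, 5], [-2, 0, 3]].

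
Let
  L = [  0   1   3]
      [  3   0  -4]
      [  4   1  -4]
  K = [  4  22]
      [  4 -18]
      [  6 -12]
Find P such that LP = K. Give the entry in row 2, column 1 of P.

-2

Left-multiplying both sides by L⁻¹ gives P = L⁻¹K.
det L = 5; the adjugate gives L⁻¹ = [[4/5, 7/5, -4/5], [-4/5, -12/5, 9/5], [3/5, 4/5, -3/5]].
P = L⁻¹K = [[4/5, 7/5, -4/5], [-4/5, -12/5, 9/5], [3/5, 4/5, -3/5]] · [[4, 22], [4, -18], [6, -12]] = [[4, 2], [-2, 4], [2, 6]].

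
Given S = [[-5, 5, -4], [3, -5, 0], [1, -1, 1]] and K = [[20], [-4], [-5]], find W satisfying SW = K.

Left-multiplying both sides by S⁻¹ gives W = S⁻¹K.
det S = 2, so S⁻¹ = [[-5/2, -1/2, -10], [-3/2, -1/2, -6], [1, 0, 5]].
W = S⁻¹K = [[-5/2, -1/2, -10], [-3/2, -1/2, -6], [1, 0, 5]] · [[20], [-4], [-5]] = [[2], [2], [-5]].

W = [[2], [2], [-5]]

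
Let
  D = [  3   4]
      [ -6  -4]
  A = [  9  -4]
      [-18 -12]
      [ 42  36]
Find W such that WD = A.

Since D sits to the right of W, W = AD⁻¹.
D has determinant 12; D⁻¹ = [[-1/3, -1/3], [1/2, 1/4]].
W = AD⁻¹ = [[9, -4], [-18, -12], [42, 36]] · [[-1/3, -1/3], [1/2, 1/4]] = [[-5, -4], [0, 3], [4, -5]].

W = [[-5, -4], [0, 3], [4, -5]]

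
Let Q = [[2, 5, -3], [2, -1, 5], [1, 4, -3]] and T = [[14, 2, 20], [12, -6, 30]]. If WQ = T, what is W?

W = [[6, 4, -6], [0, 6, 0]]

Right-multiplying both sides by Q⁻¹ gives W = TQ⁻¹.
det Q = -6, so Q⁻¹ = [[17/6, -1/2, -11/3], [-11/6, 1/2, 8/3], [-3/2, 1/2, 2]].
W = TQ⁻¹ = [[14, 2, 20], [12, -6, 30]] · [[17/6, -1/2, -11/3], [-11/6, 1/2, 8/3], [-3/2, 1/2, 2]] = [[6, 4, -6], [0, 6, 0]].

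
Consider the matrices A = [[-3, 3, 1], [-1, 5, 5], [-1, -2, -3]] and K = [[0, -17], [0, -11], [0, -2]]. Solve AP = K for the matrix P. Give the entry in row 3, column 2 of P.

A is on the left of P, so left-multiply by A⁻¹: P = A⁻¹K.
det A = -2, so A⁻¹ = [[5/2, -7/2, -5], [4, -5, -7], [-7/2, 9/2, 6]].
P = A⁻¹K = [[5/2, -7/2, -5], [4, -5, -7], [-7/2, 9/2, 6]] · [[0, -17], [0, -11], [0, -2]] = [[0, 6], [0, 1], [0, -2]].

-2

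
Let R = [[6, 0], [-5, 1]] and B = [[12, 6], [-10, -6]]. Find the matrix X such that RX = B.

X = [[2, 1], [0, -1]]

Since R multiplies X on the left, X = R⁻¹B.
det R = 6; the adjugate gives R⁻¹ = [[1/6, 0], [5/6, 1]].
X = R⁻¹B = [[1/6, 0], [5/6, 1]] · [[12, 6], [-10, -6]] = [[2, 1], [0, -1]].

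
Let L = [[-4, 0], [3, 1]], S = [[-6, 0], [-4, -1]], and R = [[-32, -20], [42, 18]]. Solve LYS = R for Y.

Y = L⁻¹RS⁻¹ (apply L⁻¹ on the left and S⁻¹ on the right).
det L = -4, so L⁻¹ = [[-1/4, 0], [3/4, 1]].
S has determinant 6; S⁻¹ = [[-1/6, 0], [2/3, -1]].
L⁻¹R = [[8, 5], [18, 3]].
Y = (L⁻¹R)S⁻¹ = [[2, -5], [-1, -3]].

Y = [[2, -5], [-1, -3]]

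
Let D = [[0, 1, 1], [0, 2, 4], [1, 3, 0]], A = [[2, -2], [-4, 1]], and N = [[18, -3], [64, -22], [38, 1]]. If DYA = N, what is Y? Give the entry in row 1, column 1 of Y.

5

Isolating Y: multiply by D⁻¹ from the left and A⁻¹ from the right, so Y = D⁻¹NA⁻¹.
det D = 2; the adjugate gives D⁻¹ = [[-6, 3/2, 1], [2, -1/2, 0], [-1, 1/2, 0]].
det A = -6, so A⁻¹ = [[-1/6, -1/3], [-2/3, -1/3]].
D⁻¹N = [[26, -14], [4, 5], [14, -8]].
Y = (D⁻¹N)A⁻¹ = [[5, -4], [-4, -3], [3, -2]].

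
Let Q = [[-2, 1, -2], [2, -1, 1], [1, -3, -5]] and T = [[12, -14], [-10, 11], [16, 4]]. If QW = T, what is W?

Since Q multiplies W on the left, W = Q⁻¹T.
Q has determinant 5; Q⁻¹ = [[8/5, 11/5, -1/5], [11/5, 12/5, -2/5], [-1, -1, 0]].
W = Q⁻¹T = [[8/5, 11/5, -1/5], [11/5, 12/5, -2/5], [-1, -1, 0]] · [[12, -14], [-10, 11], [16, 4]] = [[-6, 1], [-4, -6], [-2, 3]].

W = [[-6, 1], [-4, -6], [-2, 3]]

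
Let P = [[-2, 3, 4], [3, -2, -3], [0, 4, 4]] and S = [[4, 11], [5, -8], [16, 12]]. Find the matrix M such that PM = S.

M = [[5, 0], [2, 1], [2, 2]]

Since P multiplies M on the left, M = P⁻¹S.
P has determinant 4; P⁻¹ = [[1, 1, -1/4], [-3, -2, 3/2], [3, 2, -5/4]].
M = P⁻¹S = [[1, 1, -1/4], [-3, -2, 3/2], [3, 2, -5/4]] · [[4, 11], [5, -8], [16, 12]] = [[5, 0], [2, 1], [2, 2]].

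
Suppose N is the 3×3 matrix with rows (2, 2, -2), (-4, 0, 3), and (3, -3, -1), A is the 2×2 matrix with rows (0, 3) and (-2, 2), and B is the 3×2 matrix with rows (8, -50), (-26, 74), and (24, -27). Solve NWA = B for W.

Left-multiply by N⁻¹ and right-multiply by A⁻¹: W = N⁻¹BA⁻¹.
det N = 4; the adjugate gives N⁻¹ = [[9/4, 2, 3/2], [5/4, 1, 1/2], [3, 3, 2]].
det A = 6; the adjugate gives A⁻¹ = [[1/3, -1/2], [1/3, 0]].
N⁻¹B = [[2, -5], [-4, -2], [-6, 18]].
W = (N⁻¹B)A⁻¹ = [[-1, -1], [-2, 2], [4, 3]].

W = [[-1, -1], [-2, 2], [4, 3]]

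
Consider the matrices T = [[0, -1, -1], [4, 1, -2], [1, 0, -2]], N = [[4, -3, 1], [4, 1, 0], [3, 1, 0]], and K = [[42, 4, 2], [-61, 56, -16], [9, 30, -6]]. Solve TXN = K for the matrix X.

X = [[-2, -5, 5], [-4, -3, -1], [2, -1, -5]]

Isolating X: multiply by T⁻¹ from the left and N⁻¹ from the right, so X = T⁻¹KN⁻¹.
T has determinant -5; T⁻¹ = [[2/5, 2/5, -3/5], [-6/5, -1/5, 4/5], [1/5, 1/5, -4/5]].
N has determinant 1; N⁻¹ = [[0, 1, -1], [0, -3, 4], [1, -13, 16]].
T⁻¹K = [[-13, 6, -2], [-31, 8, -4], [-11, -12, 2]].
X = (T⁻¹K)N⁻¹ = [[-2, -5, 5], [-4, -3, -1], [2, -1, -5]].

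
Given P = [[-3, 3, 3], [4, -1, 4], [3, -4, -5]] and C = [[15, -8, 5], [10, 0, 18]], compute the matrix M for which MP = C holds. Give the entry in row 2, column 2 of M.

4

P is on the right of M, so right-multiply by P⁻¹: M = CP⁻¹.
det P = -6; the adjugate gives P⁻¹ = [[-7/2, -1/2, -5/2], [-16/3, -1, -4], [13/6, 1/2, 3/2]].
M = CP⁻¹ = [[15, -8, 5], [10, 0, 18]] · [[-7/2, -1/2, -5/2], [-16/3, -1, -4], [13/6, 1/2, 3/2]] = [[1, 3, 2], [4, 4, 2]].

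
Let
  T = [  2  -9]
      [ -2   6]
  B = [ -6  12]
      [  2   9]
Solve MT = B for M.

M = [[2, 5], [-5, -6]]

Right-multiplying both sides by T⁻¹ gives M = BT⁻¹.
det T = -6; the adjugate gives T⁻¹ = [[-1, -3/2], [-1/3, -1/3]].
M = BT⁻¹ = [[-6, 12], [2, 9]] · [[-1, -3/2], [-1/3, -1/3]] = [[2, 5], [-5, -6]].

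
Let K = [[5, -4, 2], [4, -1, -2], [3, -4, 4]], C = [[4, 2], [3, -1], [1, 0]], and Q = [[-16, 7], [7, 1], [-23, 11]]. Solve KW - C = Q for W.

W = [[2, 1], [4, 0], [-3, 2]]

KW = Q + C = [[-12, 9], [10, 0], [-22, 11]].
Left-multiplying both sides by K⁻¹ gives W = K⁻¹(Q + C).
K has determinant 2; K⁻¹ = [[-6, 4, 5], [-11, 7, 9], [-13/2, 4, 11/2]].
W = K⁻¹(Q + C) = [[2, 1], [4, 0], [-3, 2]].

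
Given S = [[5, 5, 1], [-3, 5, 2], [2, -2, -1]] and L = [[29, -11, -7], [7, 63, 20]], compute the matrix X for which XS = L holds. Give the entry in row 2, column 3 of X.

-4

S is on the right of X, so right-multiply by S⁻¹: X = LS⁻¹.
det S = -4, so S⁻¹ = [[1/4, -3/4, -5/4], [-1/4, 7/4, 13/4], [1, -5, -10]].
X = LS⁻¹ = [[29, -11, -7], [7, 63, 20]] · [[1/4, -3/4, -5/4], [-1/4, 7/4, 13/4], [1, -5, -10]] = [[3, -6, -2], [6, 5, -4]].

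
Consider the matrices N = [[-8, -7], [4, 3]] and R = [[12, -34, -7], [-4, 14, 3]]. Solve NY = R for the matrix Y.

Y = [[2, -1, 0], [-4, 6, 1]]

Left-multiplying both sides by N⁻¹ gives Y = N⁻¹R.
N has determinant 4; N⁻¹ = [[3/4, 7/4], [-1, -2]].
Y = N⁻¹R = [[3/4, 7/4], [-1, -2]] · [[12, -34, -7], [-4, 14, 3]] = [[2, -1, 0], [-4, 6, 1]].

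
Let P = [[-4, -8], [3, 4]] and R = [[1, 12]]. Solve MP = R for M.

M = [[-4, -5]]

P is on the right of M, so right-multiply by P⁻¹: M = RP⁻¹.
P has determinant 8; P⁻¹ = [[1/2, 1], [-3/8, -1/2]].
M = RP⁻¹ = [[1, 12]] · [[1/2, 1], [-3/8, -1/2]] = [[-4, -5]].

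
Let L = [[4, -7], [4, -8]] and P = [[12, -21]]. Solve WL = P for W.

L is on the right of W, so right-multiply by L⁻¹: W = PL⁻¹.
det L = -4; the adjugate gives L⁻¹ = [[2, -7/4], [1, -1]].
W = PL⁻¹ = [[12, -21]] · [[2, -7/4], [1, -1]] = [[3, 0]].

W = [[3, 0]]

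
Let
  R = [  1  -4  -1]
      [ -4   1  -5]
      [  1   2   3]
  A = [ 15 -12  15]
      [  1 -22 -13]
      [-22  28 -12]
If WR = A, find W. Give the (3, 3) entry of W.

5

Right-multiplying both sides by R⁻¹ gives W = AR⁻¹.
det R = -6, so R⁻¹ = [[-13/6, -5/3, -7/2], [-7/6, -2/3, -3/2], [3/2, 1, 5/2]].
W = AR⁻¹ = [[15, -12, 15], [1, -22, -13], [-22, 28, -12]] · [[-13/6, -5/3, -7/2], [-7/6, -2/3, -3/2], [3/2, 1, 5/2]] = [[4, -2, 3], [4, 0, -3], [-3, 6, 5]].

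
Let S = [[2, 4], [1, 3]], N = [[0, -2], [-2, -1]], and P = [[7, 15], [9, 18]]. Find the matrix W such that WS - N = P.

W = [[4, -1], [2, 3]]

WS = P + N = [[7, 13], [7, 17]].
Right-multiplying both sides by S⁻¹ gives W = (P + N)S⁻¹.
S has determinant 2; S⁻¹ = [[3/2, -2], [-1/2, 1]].
W = (P + N)S⁻¹ = [[4, -1], [2, 3]].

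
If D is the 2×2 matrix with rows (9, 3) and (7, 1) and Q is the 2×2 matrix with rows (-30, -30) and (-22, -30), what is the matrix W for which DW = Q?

W = [[-3, -5], [-1, 5]]

D is on the left of W, so left-multiply by D⁻¹: W = D⁻¹Q.
D has determinant -12; D⁻¹ = [[-1/12, 1/4], [7/12, -3/4]].
W = D⁻¹Q = [[-1/12, 1/4], [7/12, -3/4]] · [[-30, -30], [-22, -30]] = [[-3, -5], [-1, 5]].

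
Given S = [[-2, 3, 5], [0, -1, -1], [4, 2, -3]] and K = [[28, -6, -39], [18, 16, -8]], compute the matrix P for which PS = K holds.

S is on the right of P, so right-multiply by S⁻¹: P = KS⁻¹.
det S = -2, so S⁻¹ = [[-5/2, -19/2, -1], [2, 7, 1], [-2, -8, -1]].
P = KS⁻¹ = [[28, -6, -39], [18, 16, -8]] · [[-5/2, -19/2, -1], [2, 7, 1], [-2, -8, -1]] = [[-4, 4, 5], [3, 5, 6]].

P = [[-4, 4, 5], [3, 5, 6]]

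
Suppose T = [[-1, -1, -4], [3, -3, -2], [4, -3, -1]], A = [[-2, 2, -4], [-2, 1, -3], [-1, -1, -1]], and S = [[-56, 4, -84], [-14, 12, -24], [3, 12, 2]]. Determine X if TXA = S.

Left-multiply by T⁻¹ and right-multiply by A⁻¹: X = T⁻¹SA⁻¹.
det T = -4, so T⁻¹ = [[3/4, -11/4, 5/2], [5/4, -17/4, 7/2], [-3/4, 7/4, -3/2]].
det A = -2; the adjugate gives A⁻¹ = [[2, -3, 1], [-1/2, 1, -1], [-3/2, 2, -1]].
T⁻¹S = [[4, 0, 8], [0, -4, 4], [13, 0, 18]].
X = (T⁻¹S)A⁻¹ = [[-4, 4, -4], [-4, 4, 0], [-1, -3, -5]].

X = [[-4, 4, -4], [-4, 4, 0], [-1, -3, -5]]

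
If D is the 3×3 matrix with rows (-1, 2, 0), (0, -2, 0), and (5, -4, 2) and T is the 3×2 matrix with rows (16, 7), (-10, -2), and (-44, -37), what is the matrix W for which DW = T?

W = [[-6, -5], [5, 1], [3, -4]]

Since D multiplies W on the left, W = D⁻¹T.
det D = 4; the adjugate gives D⁻¹ = [[-1, -1, 0], [0, -1/2, 0], [5/2, 3/2, 1/2]].
W = D⁻¹T = [[-1, -1, 0], [0, -1/2, 0], [5/2, 3/2, 1/2]] · [[16, 7], [-10, -2], [-44, -37]] = [[-6, -5], [5, 1], [3, -4]].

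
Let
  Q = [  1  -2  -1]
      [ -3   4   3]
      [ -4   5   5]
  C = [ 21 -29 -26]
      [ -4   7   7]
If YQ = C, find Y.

Y = [[4, 1, -5], [-4, -4, 3]]

Since Q sits to the right of Y, Y = CQ⁻¹.
det Q = -2, so Q⁻¹ = [[-5/2, -5/2, 1], [-3/2, -1/2, 0], [-1/2, -3/2, 1]].
Y = CQ⁻¹ = [[21, -29, -26], [-4, 7, 7]] · [[-5/2, -5/2, 1], [-3/2, -1/2, 0], [-1/2, -3/2, 1]] = [[4, 1, -5], [-4, -4, 3]].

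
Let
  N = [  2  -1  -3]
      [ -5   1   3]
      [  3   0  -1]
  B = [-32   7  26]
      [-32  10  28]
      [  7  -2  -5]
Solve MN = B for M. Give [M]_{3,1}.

Right-multiplying both sides by N⁻¹ gives M = BN⁻¹.
det N = 3; the adjugate gives N⁻¹ = [[-1/3, -1/3, 0], [4/3, 7/3, 3], [-1, -1, -1]].
M = BN⁻¹ = [[-32, 7, 26], [-32, 10, 28], [7, -2, -5]] · [[-1/3, -1/3, 0], [4/3, 7/3, 3], [-1, -1, -1]] = [[-6, 1, -5], [-4, 6, 2], [0, -2, -1]].

0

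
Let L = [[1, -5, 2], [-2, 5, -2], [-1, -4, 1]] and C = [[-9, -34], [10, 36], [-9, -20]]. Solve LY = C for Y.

Since L multiplies Y on the left, Y = L⁻¹C.
det L = 3, so L⁻¹ = [[-1, -1, 0], [4/3, 1, -2/3], [13/3, 3, -5/3]].
Y = L⁻¹C = [[-1, -1, 0], [4/3, 1, -2/3], [13/3, 3, -5/3]] · [[-9, -34], [10, 36], [-9, -20]] = [[-1, -2], [4, 4], [6, -6]].

Y = [[-1, -2], [4, 4], [6, -6]]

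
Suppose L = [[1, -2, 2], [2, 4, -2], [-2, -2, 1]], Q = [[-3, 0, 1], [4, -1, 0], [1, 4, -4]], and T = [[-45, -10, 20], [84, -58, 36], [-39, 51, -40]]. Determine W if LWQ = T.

W = [[2, 2, -5], [-1, 5, 1], [-2, -1, 1]]

Isolating W: multiply by L⁻¹ from the left and Q⁻¹ from the right, so W = L⁻¹TQ⁻¹.
det L = 4, so L⁻¹ = [[0, -1/2, -1], [1/2, 5/4, 3/2], [1, 3/2, 2]].
det Q = 5, so Q⁻¹ = [[4/5, 4/5, 1/5], [16/5, 11/5, 4/5], [17/5, 12/5, 3/5]].
L⁻¹T = [[-3, -22, 22], [24, -1, -5], [3, 5, -6]].
W = (L⁻¹T)Q⁻¹ = [[2, 2, -5], [-1, 5, 1], [-2, -1, 1]].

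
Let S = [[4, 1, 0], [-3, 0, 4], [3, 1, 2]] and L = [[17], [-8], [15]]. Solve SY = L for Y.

Y = [[4], [1], [1]]

Left-multiplying both sides by S⁻¹ gives Y = S⁻¹L.
det S = 2; the adjugate gives S⁻¹ = [[-2, -1, 2], [9, 4, -8], [-3/2, -1/2, 3/2]].
Y = S⁻¹L = [[-2, -1, 2], [9, 4, -8], [-3/2, -1/2, 3/2]] · [[17], [-8], [15]] = [[4], [1], [1]].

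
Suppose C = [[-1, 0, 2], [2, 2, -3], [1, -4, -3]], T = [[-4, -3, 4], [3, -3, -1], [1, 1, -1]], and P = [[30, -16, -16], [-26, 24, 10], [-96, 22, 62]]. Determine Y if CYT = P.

Y = [[4, -3, -1], [-3, 2, -2], [0, 2, -4]]

Left-multiply by C⁻¹ and right-multiply by T⁻¹: Y = C⁻¹PT⁻¹.
det C = -2, so C⁻¹ = [[9, 4, 2], [-3/2, -1/2, -1/2], [5, 2, 1]].
det T = 2, so T⁻¹ = [[2, 1/2, 15/2], [1, 0, 4], [3, 1/2, 21/2]].
C⁻¹P = [[-26, -4, 20], [16, 1, -12], [2, -10, 2]].
Y = (C⁻¹P)T⁻¹ = [[4, -3, -1], [-3, 2, -2], [0, 2, -4]].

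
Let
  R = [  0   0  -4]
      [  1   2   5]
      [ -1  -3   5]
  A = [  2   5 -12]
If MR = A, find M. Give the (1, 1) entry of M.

Right-multiplying both sides by R⁻¹ gives M = AR⁻¹.
det R = 4, so R⁻¹ = [[25/4, 3, 2], [-5/2, -1, -1], [-1/4, 0, 0]].
M = AR⁻¹ = [[2, 5, -12]] · [[25/4, 3, 2], [-5/2, -1, -1], [-1/4, 0, 0]] = [[3, 1, -1]].

3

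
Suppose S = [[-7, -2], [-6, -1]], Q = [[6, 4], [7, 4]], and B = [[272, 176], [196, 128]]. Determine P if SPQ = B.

P = [[-4, 0], [-4, -4]]

Left-multiply by S⁻¹ and right-multiply by Q⁻¹: P = S⁻¹BQ⁻¹.
S has determinant -5; S⁻¹ = [[1/5, -2/5], [-6/5, 7/5]].
Q has determinant -4; Q⁻¹ = [[-1, 1], [7/4, -3/2]].
S⁻¹B = [[-24, -16], [-52, -32]].
P = (S⁻¹B)Q⁻¹ = [[-4, 0], [-4, -4]].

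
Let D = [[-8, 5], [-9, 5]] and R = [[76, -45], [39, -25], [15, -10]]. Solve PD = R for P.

P = [[-5, -4], [-6, 1], [-3, 1]]

Right-multiplying both sides by D⁻¹ gives P = RD⁻¹.
det D = 5, so D⁻¹ = [[1, -1], [9/5, -8/5]].
P = RD⁻¹ = [[76, -45], [39, -25], [15, -10]] · [[1, -1], [9/5, -8/5]] = [[-5, -4], [-6, 1], [-3, 1]].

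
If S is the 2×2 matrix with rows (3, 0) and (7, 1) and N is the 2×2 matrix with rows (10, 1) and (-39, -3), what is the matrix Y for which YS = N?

Y = [[1, 1], [-6, -3]]

Right-multiplying both sides by S⁻¹ gives Y = NS⁻¹.
S has determinant 3; S⁻¹ = [[1/3, 0], [-7/3, 1]].
Y = NS⁻¹ = [[10, 1], [-39, -3]] · [[1/3, 0], [-7/3, 1]] = [[1, 1], [-6, -3]].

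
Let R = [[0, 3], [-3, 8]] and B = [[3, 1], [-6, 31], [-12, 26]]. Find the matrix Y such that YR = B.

Right-multiplying both sides by R⁻¹ gives Y = BR⁻¹.
det R = 9, so R⁻¹ = [[8/9, -1/3], [1/3, 0]].
Y = BR⁻¹ = [[3, 1], [-6, 31], [-12, 26]] · [[8/9, -1/3], [1/3, 0]] = [[3, -1], [5, 2], [-2, 4]].

Y = [[3, -1], [5, 2], [-2, 4]]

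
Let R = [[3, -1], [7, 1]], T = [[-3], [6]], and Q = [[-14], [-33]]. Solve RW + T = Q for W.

RW = Q − T = [[-11], [-39]].
R is on the left of W, so left-multiply by R⁻¹: W = R⁻¹(Q − T).
det R = 10; the adjugate gives R⁻¹ = [[1/10, 1/10], [-7/10, 3/10]].
W = R⁻¹(Q − T) = [[-5], [-4]].

W = [[-5], [-4]]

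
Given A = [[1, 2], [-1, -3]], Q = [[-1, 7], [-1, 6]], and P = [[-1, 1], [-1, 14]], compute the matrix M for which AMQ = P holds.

M = [[1, 4], [-3, 1]]

Isolating M: multiply by A⁻¹ from the left and Q⁻¹ from the right, so M = A⁻¹PQ⁻¹.
det A = -1; the adjugate gives A⁻¹ = [[3, 2], [-1, -1]].
Q has determinant 1; Q⁻¹ = [[6, -7], [1, -1]].
A⁻¹P = [[-5, 31], [2, -15]].
M = (A⁻¹P)Q⁻¹ = [[1, 4], [-3, 1]].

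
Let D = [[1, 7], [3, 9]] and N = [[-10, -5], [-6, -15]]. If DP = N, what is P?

Left-multiplying both sides by D⁻¹ gives P = D⁻¹N.
D has determinant -12; D⁻¹ = [[-3/4, 7/12], [1/4, -1/12]].
P = D⁻¹N = [[-3/4, 7/12], [1/4, -1/12]] · [[-10, -5], [-6, -15]] = [[4, -5], [-2, 0]].

P = [[4, -5], [-2, 0]]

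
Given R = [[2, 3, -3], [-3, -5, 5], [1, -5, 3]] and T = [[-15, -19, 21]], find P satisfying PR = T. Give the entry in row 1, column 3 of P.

-1

R is on the right of P, so right-multiply by R⁻¹: P = TR⁻¹.
det R = 2, so R⁻¹ = [[5, 3, 0], [7, 9/2, -1/2], [10, 13/2, -1/2]].
P = TR⁻¹ = [[-15, -19, 21]] · [[5, 3, 0], [7, 9/2, -1/2], [10, 13/2, -1/2]] = [[2, 6, -1]].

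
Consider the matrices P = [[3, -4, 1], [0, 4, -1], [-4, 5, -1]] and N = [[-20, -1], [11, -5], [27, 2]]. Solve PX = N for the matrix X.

P is on the left of X, so left-multiply by P⁻¹: X = P⁻¹N.
det P = 3, so P⁻¹ = [[1/3, 1/3, 0], [4/3, 1/3, 1], [16/3, 1/3, 4]].
X = P⁻¹N = [[1/3, 1/3, 0], [4/3, 1/3, 1], [16/3, 1/3, 4]] · [[-20, -1], [11, -5], [27, 2]] = [[-3, -2], [4, -1], [5, 1]].

X = [[-3, -2], [4, -1], [5, 1]]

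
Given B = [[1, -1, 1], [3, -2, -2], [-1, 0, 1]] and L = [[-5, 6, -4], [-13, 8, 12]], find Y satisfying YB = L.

Since B sits to the right of Y, Y = LB⁻¹.
det B = -3, so B⁻¹ = [[2/3, -1/3, -4/3], [1/3, -2/3, -5/3], [2/3, -1/3, -1/3]].
Y = LB⁻¹ = [[-5, 6, -4], [-13, 8, 12]] · [[2/3, -1/3, -4/3], [1/3, -2/3, -5/3], [2/3, -1/3, -1/3]] = [[-4, -1, -2], [2, -5, 0]].

Y = [[-4, -1, -2], [2, -5, 0]]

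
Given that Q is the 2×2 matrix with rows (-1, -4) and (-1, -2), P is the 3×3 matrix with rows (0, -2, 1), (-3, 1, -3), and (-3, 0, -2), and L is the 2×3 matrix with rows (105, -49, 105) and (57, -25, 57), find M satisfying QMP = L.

M = [[2, 5, -2], [-4, 4, 4]]

Left-multiply by Q⁻¹ and right-multiply by P⁻¹: M = Q⁻¹LP⁻¹.
Q has determinant -2; Q⁻¹ = [[1, -2], [-1/2, 1/2]].
det P = -3, so P⁻¹ = [[2/3, 4/3, -5/3], [-1, -1, 1], [-1, -2, 2]].
Q⁻¹L = [[-9, 1, -9], [-24, 12, -24]].
M = (Q⁻¹L)P⁻¹ = [[2, 5, -2], [-4, 4, 4]].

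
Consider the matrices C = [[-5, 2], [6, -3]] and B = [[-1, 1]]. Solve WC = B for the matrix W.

Since C sits to the right of W, W = BC⁻¹.
det C = 3, so C⁻¹ = [[-1, -2/3], [-2, -5/3]].
W = BC⁻¹ = [[-1, 1]] · [[-1, -2/3], [-2, -5/3]] = [[-1, -1]].

W = [[-1, -1]]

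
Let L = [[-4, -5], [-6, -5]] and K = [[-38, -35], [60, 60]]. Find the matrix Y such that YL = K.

Y = [[2, 5], [-6, -6]]

L is on the right of Y, so right-multiply by L⁻¹: Y = KL⁻¹.
L has determinant -10; L⁻¹ = [[1/2, -1/2], [-3/5, 2/5]].
Y = KL⁻¹ = [[-38, -35], [60, 60]] · [[1/2, -1/2], [-3/5, 2/5]] = [[2, 5], [-6, -6]].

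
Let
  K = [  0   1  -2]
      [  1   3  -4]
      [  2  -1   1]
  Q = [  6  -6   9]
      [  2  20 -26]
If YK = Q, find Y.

Y = [[-3, 0, 3], [0, 6, -2]]

Right-multiplying both sides by K⁻¹ gives Y = QK⁻¹.
det K = 5, so K⁻¹ = [[-1/5, 1/5, 2/5], [-9/5, 4/5, -2/5], [-7/5, 2/5, -1/5]].
Y = QK⁻¹ = [[6, -6, 9], [2, 20, -26]] · [[-1/5, 1/5, 2/5], [-9/5, 4/5, -2/5], [-7/5, 2/5, -1/5]] = [[-3, 0, 3], [0, 6, -2]].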